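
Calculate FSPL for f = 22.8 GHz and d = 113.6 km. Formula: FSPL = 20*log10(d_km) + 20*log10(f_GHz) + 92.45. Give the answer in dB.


20*log10(113.6) = 41.11
20*log10(22.8) = 27.16
FSPL = 160.7 dB

160.7 dB


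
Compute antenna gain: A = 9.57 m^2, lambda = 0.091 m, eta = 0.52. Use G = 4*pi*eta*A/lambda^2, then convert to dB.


G_linear = 4*pi*0.52*9.57/0.091^2 = 7551.66
G_dB = 10*log10(7551.66) = 38.8 dB

38.8 dB


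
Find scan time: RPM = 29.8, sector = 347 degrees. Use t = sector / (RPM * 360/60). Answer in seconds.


t = 347 / (29.8 * 360) * 60 = 1.94 s

1.94 s


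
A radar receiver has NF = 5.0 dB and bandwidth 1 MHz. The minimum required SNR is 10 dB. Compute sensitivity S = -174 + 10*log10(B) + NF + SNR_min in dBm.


10*log10(1000000.0) = 60.0
S = -174 + 60.0 + 5.0 + 10 = -99.0 dBm

-99.0 dBm


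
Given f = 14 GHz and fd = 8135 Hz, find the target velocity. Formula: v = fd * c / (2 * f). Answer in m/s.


v = 8135 * 3e8 / (2 * 14000000000.0) = 87.2 m/s

87.2 m/s


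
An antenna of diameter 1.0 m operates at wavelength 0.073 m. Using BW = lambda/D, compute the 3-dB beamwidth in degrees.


BW_rad = 0.073 / 1.0 = 0.073
BW_deg = 4.18 degrees

4.18 degrees


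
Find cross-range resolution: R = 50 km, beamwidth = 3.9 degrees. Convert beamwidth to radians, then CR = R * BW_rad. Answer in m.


BW_rad = 0.068067841
CR = 50000 * 0.068067841 = 3403.4 m

3403.4 m


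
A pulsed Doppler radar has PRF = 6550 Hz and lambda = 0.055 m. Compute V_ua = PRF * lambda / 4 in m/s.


V_ua = 6550 * 0.055 / 4 = 90.1 m/s

90.1 m/s


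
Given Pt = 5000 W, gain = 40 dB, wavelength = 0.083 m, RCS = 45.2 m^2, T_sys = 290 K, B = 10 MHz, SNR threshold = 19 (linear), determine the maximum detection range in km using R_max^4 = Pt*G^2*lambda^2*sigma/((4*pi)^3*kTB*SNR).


G_lin = 10^(40/10) = 10000.0
R^4 = 5000 * 10000.0^2 * 0.083^2 * 45.2 / ((4*pi)^3 * 1.38e-23 * 290 * 10000000.0 * 19)
R^4 = 1.03182e20 m^4
R_max = (1.03182e20)^(1/4) = 100786.2 m = 100.8 km

100.8 km


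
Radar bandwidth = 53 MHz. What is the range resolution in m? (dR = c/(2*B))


dR = 3e8 / (2 * 53000000.0) = 2.83 m

2.83 m


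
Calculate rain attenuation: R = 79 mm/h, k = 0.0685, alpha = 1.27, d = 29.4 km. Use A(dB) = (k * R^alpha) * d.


gamma = 0.0685 * 79^1.27 = 17.60666 dB/km
A = 17.60666 * 29.4 = 517.64 dB

517.64 dB


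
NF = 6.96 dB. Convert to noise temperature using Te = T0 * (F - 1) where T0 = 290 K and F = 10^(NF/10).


NF_lin = 10^(6.96/10) = 4.965923
Te = 290 * (4.965923 - 1) = 1150.1 K

1150.1 K


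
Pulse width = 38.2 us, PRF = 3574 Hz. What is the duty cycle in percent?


DC = 38.2e-6 * 3574 * 100 = 13.65%

13.65%


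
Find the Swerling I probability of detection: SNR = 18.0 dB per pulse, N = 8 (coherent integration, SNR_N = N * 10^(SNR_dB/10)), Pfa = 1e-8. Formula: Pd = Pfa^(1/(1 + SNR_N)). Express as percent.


SNR_lin = 10^(18.0/10) = 63.09573
SNR_N = 8 * 63.09573 = 504.76584
1/(1 + SNR_N) = 1/505.76584 = 0.0019772
Pd = (1e-8)^0.0019772 = 0.96423
Pd = 96.4%

96.4%


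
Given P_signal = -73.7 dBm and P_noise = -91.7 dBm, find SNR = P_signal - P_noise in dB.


SNR = -73.7 - (-91.7) = 18.0 dB

18.0 dB


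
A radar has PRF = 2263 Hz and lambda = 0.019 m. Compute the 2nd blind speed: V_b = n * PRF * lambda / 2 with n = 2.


V_blind = 2 * 2263 * 0.019 / 2 = 43.0 m/s

43.0 m/s


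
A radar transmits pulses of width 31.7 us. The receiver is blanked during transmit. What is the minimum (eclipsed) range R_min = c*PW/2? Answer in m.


R_min = 3e8 * 31.7e-6 / 2 = 4755.0 m

4755.0 m


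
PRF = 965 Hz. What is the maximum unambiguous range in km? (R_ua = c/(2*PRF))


R_ua = 3e8 / (2 * 965) = 155440.4 m = 155.4 km

155.4 km


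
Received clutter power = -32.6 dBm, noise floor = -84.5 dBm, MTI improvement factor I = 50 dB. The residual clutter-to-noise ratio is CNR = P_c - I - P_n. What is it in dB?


CNR = -32.6 - 50 - (-84.5) = 1.9 dB

1.9 dB


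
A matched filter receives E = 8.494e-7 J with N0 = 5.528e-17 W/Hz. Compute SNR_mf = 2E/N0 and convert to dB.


SNR_lin = 2 * 8.494e-7 / 5.528e-17 = 3.073e10
SNR_dB = 10*log10(3.073e10) = 104.9 dB

104.9 dB


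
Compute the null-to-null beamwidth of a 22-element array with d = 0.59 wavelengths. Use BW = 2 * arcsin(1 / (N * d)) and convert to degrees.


1/(N*d) = 1/(22*0.59) = 0.077042
BW = 2*arcsin(0.077042) = 8.8 degrees

8.8 degrees


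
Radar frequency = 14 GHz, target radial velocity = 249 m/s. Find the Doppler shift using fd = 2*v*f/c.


fd = 2 * 249 * 14000000000.0 / 3e8 = 23240.0 Hz

23240.0 Hz


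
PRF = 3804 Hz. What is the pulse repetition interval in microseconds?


PRI = 1/3804 = 0.0002628812 s = 262.9 us

262.9 us


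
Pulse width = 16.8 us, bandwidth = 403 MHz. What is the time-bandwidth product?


TBP = 16.8 * 403 = 6770.4

6770.4


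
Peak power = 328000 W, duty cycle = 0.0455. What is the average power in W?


P_avg = 328000 * 0.0455 = 14924.0 W

14924.0 W


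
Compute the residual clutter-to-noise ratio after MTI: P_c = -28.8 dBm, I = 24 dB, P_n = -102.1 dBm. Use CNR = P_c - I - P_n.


CNR = -28.8 - 24 - (-102.1) = 49.3 dB

49.3 dB


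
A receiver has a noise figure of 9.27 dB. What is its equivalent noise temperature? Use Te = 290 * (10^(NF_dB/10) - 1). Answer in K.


NF_lin = 10^(9.27/10) = 8.452788
Te = 290 * (8.452788 - 1) = 2161.3 K

2161.3 K


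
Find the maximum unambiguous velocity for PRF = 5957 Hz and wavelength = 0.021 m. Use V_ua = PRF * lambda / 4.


V_ua = 5957 * 0.021 / 4 = 31.3 m/s

31.3 m/s


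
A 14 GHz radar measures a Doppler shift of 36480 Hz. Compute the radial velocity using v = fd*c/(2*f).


v = 36480 * 3e8 / (2 * 14000000000.0) = 390.9 m/s

390.9 m/s


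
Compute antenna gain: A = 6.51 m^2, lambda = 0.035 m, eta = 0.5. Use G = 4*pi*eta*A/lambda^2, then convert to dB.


G_linear = 4*pi*0.5*6.51/0.035^2 = 33390.64
G_dB = 10*log10(33390.64) = 45.2 dB

45.2 dB


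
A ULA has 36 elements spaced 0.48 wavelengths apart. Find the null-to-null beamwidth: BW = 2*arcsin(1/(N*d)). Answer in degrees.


1/(N*d) = 1/(36*0.48) = 0.05787
BW = 2*arcsin(0.05787) = 6.6 degrees

6.6 degrees


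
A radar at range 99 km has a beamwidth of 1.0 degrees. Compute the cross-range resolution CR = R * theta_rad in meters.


BW_rad = 0.017453293
CR = 99000 * 0.017453293 = 1727.9 m

1727.9 m


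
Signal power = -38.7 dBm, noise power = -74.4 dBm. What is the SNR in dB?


SNR = -38.7 - (-74.4) = 35.7 dB

35.7 dB


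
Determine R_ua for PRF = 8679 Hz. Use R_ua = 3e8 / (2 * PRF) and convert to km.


R_ua = 3e8 / (2 * 8679) = 17283.1 m = 17.3 km

17.3 km


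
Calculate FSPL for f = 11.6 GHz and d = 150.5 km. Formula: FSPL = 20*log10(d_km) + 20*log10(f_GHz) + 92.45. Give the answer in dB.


20*log10(150.5) = 43.55
20*log10(11.6) = 21.29
FSPL = 157.3 dB

157.3 dB


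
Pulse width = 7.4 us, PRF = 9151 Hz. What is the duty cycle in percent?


DC = 7.4e-6 * 9151 * 100 = 6.77%

6.77%


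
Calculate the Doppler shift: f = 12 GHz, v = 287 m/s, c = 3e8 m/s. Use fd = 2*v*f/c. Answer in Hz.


fd = 2 * 287 * 12000000000.0 / 3e8 = 22960.0 Hz

22960.0 Hz


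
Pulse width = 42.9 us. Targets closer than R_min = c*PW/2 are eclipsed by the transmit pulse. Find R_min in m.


R_min = 3e8 * 42.9e-6 / 2 = 6435.0 m

6435.0 m


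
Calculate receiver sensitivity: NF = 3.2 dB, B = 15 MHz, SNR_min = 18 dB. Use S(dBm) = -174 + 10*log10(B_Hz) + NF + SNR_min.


10*log10(15000000.0) = 71.76
S = -174 + 71.76 + 3.2 + 18 = -81.0 dBm

-81.0 dBm


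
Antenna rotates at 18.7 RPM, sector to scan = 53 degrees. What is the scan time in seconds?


t = 53 / (18.7 * 360) * 60 = 0.47 s

0.47 s


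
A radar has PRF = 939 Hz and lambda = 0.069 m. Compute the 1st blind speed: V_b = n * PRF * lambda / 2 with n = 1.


V_blind = 1 * 939 * 0.069 / 2 = 32.4 m/s

32.4 m/s


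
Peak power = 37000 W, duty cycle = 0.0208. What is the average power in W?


P_avg = 37000 * 0.0208 = 769.6 W

769.6 W


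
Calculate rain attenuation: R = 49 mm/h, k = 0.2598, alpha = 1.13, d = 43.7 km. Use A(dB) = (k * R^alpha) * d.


gamma = 0.2598 * 49^1.13 = 21.113524 dB/km
A = 21.113524 * 43.7 = 922.66 dB

922.66 dB


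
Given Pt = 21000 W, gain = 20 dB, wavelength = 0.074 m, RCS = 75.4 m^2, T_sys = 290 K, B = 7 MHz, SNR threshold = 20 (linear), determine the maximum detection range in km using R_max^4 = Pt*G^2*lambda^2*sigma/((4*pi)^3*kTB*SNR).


G_lin = 10^(20/10) = 100.0
R^4 = 21000 * 100.0^2 * 0.074^2 * 75.4 / ((4*pi)^3 * 1.38e-23 * 290 * 7000000.0 * 20)
R^4 = 7.79865e16 m^4
R_max = (7.79865e16)^(1/4) = 16711.1 m = 16.7 km

16.7 km


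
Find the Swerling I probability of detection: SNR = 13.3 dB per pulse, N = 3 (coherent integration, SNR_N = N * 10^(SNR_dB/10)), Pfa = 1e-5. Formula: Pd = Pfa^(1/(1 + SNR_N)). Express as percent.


SNR_lin = 10^(13.3/10) = 21.37962
SNR_N = 3 * 21.37962 = 64.13886
1/(1 + SNR_N) = 1/65.13886 = 0.0153518
Pd = (1e-5)^0.0153518 = 0.83799
Pd = 83.8%

83.8%


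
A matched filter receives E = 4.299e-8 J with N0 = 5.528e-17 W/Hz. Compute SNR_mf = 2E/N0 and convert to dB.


SNR_lin = 2 * 4.299e-8 / 5.528e-17 = 1.555e9
SNR_dB = 10*log10(1.555e9) = 91.9 dB

91.9 dB


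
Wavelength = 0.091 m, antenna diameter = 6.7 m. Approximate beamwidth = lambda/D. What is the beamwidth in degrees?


BW_rad = 0.091 / 6.7 = 0.013582
BW_deg = 0.78 degrees

0.78 degrees


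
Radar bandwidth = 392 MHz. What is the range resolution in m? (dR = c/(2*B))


dR = 3e8 / (2 * 392000000.0) = 0.38 m

0.38 m


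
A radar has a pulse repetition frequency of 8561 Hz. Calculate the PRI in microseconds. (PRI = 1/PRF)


PRI = 1/8561 = 0.0001168088 s = 116.8 us

116.8 us


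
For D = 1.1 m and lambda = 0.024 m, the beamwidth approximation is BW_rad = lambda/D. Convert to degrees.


BW_rad = 0.024 / 1.1 = 0.021818
BW_deg = 1.25 degrees

1.25 degrees


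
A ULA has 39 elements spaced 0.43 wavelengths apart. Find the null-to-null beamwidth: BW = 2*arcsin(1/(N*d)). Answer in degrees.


1/(N*d) = 1/(39*0.43) = 0.05963
BW = 2*arcsin(0.05963) = 6.8 degrees

6.8 degrees


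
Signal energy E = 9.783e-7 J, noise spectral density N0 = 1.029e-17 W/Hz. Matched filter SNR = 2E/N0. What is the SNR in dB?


SNR_lin = 2 * 9.783e-7 / 1.029e-17 = 1.901e11
SNR_dB = 10*log10(1.901e11) = 112.8 dB

112.8 dB


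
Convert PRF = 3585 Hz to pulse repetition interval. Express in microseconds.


PRI = 1/3585 = 0.00027894 s = 278.9 us

278.9 us


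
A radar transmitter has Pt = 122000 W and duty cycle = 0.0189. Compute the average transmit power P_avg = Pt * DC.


P_avg = 122000 * 0.0189 = 2305.8 W

2305.8 W


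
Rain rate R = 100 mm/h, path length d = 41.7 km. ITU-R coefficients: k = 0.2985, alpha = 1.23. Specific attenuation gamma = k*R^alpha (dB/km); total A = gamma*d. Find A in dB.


gamma = 0.2985 * 100^1.23 = 86.08834 dB/km
A = 86.08834 * 41.7 = 3589.88 dB

3589.88 dB


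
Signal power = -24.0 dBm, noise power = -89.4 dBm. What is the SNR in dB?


SNR = -24.0 - (-89.4) = 65.4 dB

65.4 dB


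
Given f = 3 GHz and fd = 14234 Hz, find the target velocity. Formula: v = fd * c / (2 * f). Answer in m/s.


v = 14234 * 3e8 / (2 * 3000000000.0) = 711.7 m/s

711.7 m/s


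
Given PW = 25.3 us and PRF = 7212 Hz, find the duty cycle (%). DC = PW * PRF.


DC = 25.3e-6 * 7212 * 100 = 18.25%

18.25%


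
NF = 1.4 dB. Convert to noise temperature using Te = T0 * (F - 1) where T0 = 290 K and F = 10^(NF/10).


NF_lin = 10^(1.4/10) = 1.380384
Te = 290 * (1.380384 - 1) = 110.3 K

110.3 K


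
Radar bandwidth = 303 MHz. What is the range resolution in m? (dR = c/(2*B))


dR = 3e8 / (2 * 303000000.0) = 0.5 m

0.5 m


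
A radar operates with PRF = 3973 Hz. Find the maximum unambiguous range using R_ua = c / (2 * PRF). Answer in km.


R_ua = 3e8 / (2 * 3973) = 37754.8 m = 37.8 km

37.8 km


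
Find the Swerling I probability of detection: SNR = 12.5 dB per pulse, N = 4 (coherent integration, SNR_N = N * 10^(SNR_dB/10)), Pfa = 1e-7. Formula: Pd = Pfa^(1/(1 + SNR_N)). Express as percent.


SNR_lin = 10^(12.5/10) = 17.78279
SNR_N = 4 * 17.78279 = 71.13116
1/(1 + SNR_N) = 1/72.13116 = 0.0138636
Pd = (1e-7)^0.0138636 = 0.79975
Pd = 80.0%

80.0%


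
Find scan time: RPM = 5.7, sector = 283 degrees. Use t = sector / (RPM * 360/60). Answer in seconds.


t = 283 / (5.7 * 360) * 60 = 8.27 s

8.27 s


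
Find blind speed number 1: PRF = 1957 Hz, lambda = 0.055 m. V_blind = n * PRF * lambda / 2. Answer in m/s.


V_blind = 1 * 1957 * 0.055 / 2 = 53.8 m/s

53.8 m/s


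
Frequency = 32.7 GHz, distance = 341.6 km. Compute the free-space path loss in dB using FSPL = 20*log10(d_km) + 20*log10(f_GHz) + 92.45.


20*log10(341.6) = 50.67
20*log10(32.7) = 30.29
FSPL = 173.4 dB

173.4 dB


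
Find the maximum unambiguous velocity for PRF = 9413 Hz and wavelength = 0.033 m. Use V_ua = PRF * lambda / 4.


V_ua = 9413 * 0.033 / 4 = 77.7 m/s

77.7 m/s


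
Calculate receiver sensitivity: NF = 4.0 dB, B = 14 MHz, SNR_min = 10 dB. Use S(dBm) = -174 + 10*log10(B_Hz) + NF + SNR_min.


10*log10(14000000.0) = 71.46
S = -174 + 71.46 + 4.0 + 10 = -88.5 dBm

-88.5 dBm


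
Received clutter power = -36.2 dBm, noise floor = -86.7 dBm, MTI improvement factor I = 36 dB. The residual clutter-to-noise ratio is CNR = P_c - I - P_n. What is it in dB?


CNR = -36.2 - 36 - (-86.7) = 14.5 dB

14.5 dB


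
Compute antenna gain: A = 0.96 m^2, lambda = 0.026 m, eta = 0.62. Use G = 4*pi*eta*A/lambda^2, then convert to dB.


G_linear = 4*pi*0.62*0.96/0.026^2 = 11064.35
G_dB = 10*log10(11064.35) = 40.4 dB

40.4 dB


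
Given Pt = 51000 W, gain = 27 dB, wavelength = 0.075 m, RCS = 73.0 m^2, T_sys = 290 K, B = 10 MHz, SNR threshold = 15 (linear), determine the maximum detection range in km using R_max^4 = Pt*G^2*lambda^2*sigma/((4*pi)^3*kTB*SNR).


G_lin = 10^(27/10) = 501.187234
R^4 = 51000 * 501.187234^2 * 0.075^2 * 73.0 / ((4*pi)^3 * 1.38e-23 * 290 * 10000000.0 * 15)
R^4 = 4.41588e18 m^4
R_max = (4.41588e18)^(1/4) = 45841.0 m = 45.8 km

45.8 km


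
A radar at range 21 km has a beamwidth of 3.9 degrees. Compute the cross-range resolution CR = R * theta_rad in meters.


BW_rad = 0.068067841
CR = 21000 * 0.068067841 = 1429.4 m

1429.4 m


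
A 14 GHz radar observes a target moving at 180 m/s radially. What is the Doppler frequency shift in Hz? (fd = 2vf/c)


fd = 2 * 180 * 14000000000.0 / 3e8 = 16800.0 Hz

16800.0 Hz


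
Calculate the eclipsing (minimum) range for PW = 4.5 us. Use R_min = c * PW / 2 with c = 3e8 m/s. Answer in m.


R_min = 3e8 * 4.5e-6 / 2 = 675.0 m

675.0 m


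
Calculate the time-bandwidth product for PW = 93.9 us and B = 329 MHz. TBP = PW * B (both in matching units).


TBP = 93.9 * 329 = 30893.1

30893.1


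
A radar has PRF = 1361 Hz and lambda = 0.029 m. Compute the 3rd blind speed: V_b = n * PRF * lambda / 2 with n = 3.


V_blind = 3 * 1361 * 0.029 / 2 = 59.2 m/s

59.2 m/s


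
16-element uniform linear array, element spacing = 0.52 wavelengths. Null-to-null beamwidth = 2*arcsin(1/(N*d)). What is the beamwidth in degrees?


1/(N*d) = 1/(16*0.52) = 0.120192
BW = 2*arcsin(0.120192) = 13.8 degrees

13.8 degrees


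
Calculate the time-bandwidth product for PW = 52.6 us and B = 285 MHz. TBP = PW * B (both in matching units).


TBP = 52.6 * 285 = 14991.0

14991.0


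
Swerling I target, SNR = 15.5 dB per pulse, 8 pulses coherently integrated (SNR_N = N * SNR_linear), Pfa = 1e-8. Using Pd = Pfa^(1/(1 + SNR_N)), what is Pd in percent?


SNR_lin = 10^(15.5/10) = 35.48134
SNR_N = 8 * 35.48134 = 283.85072
1/(1 + SNR_N) = 1/284.85072 = 0.0035106
Pd = (1e-8)^0.0035106 = 0.93738
Pd = 93.7%

93.7%


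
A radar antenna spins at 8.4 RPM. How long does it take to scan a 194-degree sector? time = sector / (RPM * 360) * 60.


t = 194 / (8.4 * 360) * 60 = 3.85 s

3.85 s


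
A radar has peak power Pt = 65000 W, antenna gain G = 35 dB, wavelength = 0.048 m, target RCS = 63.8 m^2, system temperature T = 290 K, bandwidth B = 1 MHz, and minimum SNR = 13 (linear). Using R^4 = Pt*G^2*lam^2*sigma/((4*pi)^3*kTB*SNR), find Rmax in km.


G_lin = 10^(35/10) = 3162.27766
R^4 = 65000 * 3162.27766^2 * 0.048^2 * 63.8 / ((4*pi)^3 * 1.38e-23 * 290 * 1000000.0 * 13)
R^4 = 9.25479e20 m^4
R_max = (9.25479e20)^(1/4) = 174418.1 m = 174.4 km

174.4 km


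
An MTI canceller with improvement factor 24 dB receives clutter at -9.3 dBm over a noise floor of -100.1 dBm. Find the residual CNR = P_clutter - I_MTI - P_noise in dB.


CNR = -9.3 - 24 - (-100.1) = 66.8 dB

66.8 dB


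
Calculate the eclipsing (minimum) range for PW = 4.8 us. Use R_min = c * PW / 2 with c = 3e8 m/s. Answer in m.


R_min = 3e8 * 4.8e-6 / 2 = 720.0 m

720.0 m


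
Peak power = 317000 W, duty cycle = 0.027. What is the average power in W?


P_avg = 317000 * 0.027 = 8559.0 W

8559.0 W


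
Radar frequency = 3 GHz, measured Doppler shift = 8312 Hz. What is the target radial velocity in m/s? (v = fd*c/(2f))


v = 8312 * 3e8 / (2 * 3000000000.0) = 415.6 m/s

415.6 m/s


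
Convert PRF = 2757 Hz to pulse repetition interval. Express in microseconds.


PRI = 1/2757 = 0.0003627131 s = 362.7 us

362.7 us


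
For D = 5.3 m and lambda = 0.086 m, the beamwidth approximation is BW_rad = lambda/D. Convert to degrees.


BW_rad = 0.086 / 5.3 = 0.016226
BW_deg = 0.93 degrees

0.93 degrees


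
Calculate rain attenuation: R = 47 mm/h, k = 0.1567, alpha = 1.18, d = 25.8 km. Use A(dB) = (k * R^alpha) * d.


gamma = 0.1567 * 47^1.18 = 14.728024 dB/km
A = 14.728024 * 25.8 = 379.98 dB

379.98 dB


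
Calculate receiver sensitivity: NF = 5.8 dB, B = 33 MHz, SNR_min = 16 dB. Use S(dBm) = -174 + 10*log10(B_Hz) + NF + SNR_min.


10*log10(33000000.0) = 75.19
S = -174 + 75.19 + 5.8 + 16 = -77.0 dBm

-77.0 dBm


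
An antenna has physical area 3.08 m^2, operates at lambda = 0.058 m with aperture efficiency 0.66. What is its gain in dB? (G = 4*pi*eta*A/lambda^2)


G_linear = 4*pi*0.66*3.08/0.058^2 = 7593.61
G_dB = 10*log10(7593.61) = 38.8 dB

38.8 dB


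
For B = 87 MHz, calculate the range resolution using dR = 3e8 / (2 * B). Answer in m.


dR = 3e8 / (2 * 87000000.0) = 1.72 m

1.72 m


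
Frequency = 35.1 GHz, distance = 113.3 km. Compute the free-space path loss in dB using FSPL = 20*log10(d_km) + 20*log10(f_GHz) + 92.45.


20*log10(113.3) = 41.08
20*log10(35.1) = 30.91
FSPL = 164.4 dB

164.4 dB


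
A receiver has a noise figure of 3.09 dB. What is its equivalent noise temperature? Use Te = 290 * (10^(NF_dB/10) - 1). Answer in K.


NF_lin = 10^(3.09/10) = 2.037042
Te = 290 * (2.037042 - 1) = 300.7 K

300.7 K


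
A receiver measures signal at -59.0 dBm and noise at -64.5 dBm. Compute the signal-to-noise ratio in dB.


SNR = -59.0 - (-64.5) = 5.5 dB

5.5 dB


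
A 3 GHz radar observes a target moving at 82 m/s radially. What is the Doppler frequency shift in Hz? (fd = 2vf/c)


fd = 2 * 82 * 3000000000.0 / 3e8 = 1640.0 Hz

1640.0 Hz


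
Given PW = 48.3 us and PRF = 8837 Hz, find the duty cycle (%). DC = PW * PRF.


DC = 48.3e-6 * 8837 * 100 = 42.68%

42.68%


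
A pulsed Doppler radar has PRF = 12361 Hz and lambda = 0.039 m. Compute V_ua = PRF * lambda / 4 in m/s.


V_ua = 12361 * 0.039 / 4 = 120.5 m/s

120.5 m/s


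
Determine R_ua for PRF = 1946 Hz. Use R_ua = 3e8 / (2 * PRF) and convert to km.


R_ua = 3e8 / (2 * 1946) = 77081.2 m = 77.1 km

77.1 km


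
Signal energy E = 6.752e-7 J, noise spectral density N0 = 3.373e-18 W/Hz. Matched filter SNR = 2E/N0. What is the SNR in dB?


SNR_lin = 2 * 6.752e-7 / 3.373e-18 = 4.004e11
SNR_dB = 10*log10(4.004e11) = 116.0 dB

116.0 dB


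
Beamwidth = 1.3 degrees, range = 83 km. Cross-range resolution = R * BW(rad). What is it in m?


BW_rad = 0.02268928
CR = 83000 * 0.02268928 = 1883.2 m

1883.2 m


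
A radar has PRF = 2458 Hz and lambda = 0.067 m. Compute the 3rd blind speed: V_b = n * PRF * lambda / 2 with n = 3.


V_blind = 3 * 2458 * 0.067 / 2 = 247.0 m/s

247.0 m/s


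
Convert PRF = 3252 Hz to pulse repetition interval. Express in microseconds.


PRI = 1/3252 = 0.0003075031 s = 307.5 us

307.5 us


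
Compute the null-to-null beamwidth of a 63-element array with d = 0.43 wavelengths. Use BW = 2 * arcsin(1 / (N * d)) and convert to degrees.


1/(N*d) = 1/(63*0.43) = 0.036914
BW = 2*arcsin(0.036914) = 4.2 degrees

4.2 degrees


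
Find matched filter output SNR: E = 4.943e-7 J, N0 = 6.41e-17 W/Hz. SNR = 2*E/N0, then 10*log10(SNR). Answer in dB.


SNR_lin = 2 * 4.943e-7 / 6.41e-17 = 1.542e10
SNR_dB = 10*log10(1.542e10) = 101.9 dB

101.9 dB


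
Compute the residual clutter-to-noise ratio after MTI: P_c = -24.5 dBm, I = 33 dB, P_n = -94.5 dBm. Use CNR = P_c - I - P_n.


CNR = -24.5 - 33 - (-94.5) = 37.0 dB

37.0 dB


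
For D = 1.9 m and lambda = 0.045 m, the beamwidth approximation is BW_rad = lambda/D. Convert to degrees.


BW_rad = 0.045 / 1.9 = 0.023684
BW_deg = 1.36 degrees

1.36 degrees


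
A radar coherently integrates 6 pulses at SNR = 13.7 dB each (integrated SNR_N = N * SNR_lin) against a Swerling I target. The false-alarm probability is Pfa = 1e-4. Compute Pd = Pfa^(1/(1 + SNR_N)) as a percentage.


SNR_lin = 10^(13.7/10) = 23.44229
SNR_N = 6 * 23.44229 = 140.65374
1/(1 + SNR_N) = 1/141.65374 = 0.0070595
Pd = (1e-4)^0.0070595 = 0.93705
Pd = 93.7%

93.7%


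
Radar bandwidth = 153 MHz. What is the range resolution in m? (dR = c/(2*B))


dR = 3e8 / (2 * 153000000.0) = 0.98 m

0.98 m


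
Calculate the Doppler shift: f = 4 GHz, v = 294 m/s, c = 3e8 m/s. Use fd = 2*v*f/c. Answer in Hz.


fd = 2 * 294 * 4000000000.0 / 3e8 = 7840.0 Hz

7840.0 Hz


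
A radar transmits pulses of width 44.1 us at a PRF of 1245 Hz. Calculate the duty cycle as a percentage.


DC = 44.1e-6 * 1245 * 100 = 5.49%

5.49%


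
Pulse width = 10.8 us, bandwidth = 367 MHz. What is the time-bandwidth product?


TBP = 10.8 * 367 = 3963.6

3963.6


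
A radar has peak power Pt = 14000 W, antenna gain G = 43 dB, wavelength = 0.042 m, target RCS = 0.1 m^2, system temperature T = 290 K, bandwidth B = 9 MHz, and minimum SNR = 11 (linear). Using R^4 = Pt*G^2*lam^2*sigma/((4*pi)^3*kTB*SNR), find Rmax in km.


G_lin = 10^(43/10) = 19952.62315
R^4 = 14000 * 19952.62315^2 * 0.042^2 * 0.1 / ((4*pi)^3 * 1.38e-23 * 290 * 9000000.0 * 11)
R^4 = 1.2505e18 m^4
R_max = (1.2505e18)^(1/4) = 33440.4 m = 33.4 km

33.4 km


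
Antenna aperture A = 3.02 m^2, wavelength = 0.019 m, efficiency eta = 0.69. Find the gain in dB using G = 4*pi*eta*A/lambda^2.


G_linear = 4*pi*0.69*3.02/0.019^2 = 72536.85
G_dB = 10*log10(72536.85) = 48.6 dB

48.6 dB


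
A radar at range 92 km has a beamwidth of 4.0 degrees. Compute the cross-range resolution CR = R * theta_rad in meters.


BW_rad = 0.06981317
CR = 92000 * 0.06981317 = 6422.8 m

6422.8 m


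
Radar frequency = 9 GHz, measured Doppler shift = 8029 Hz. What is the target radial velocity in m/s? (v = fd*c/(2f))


v = 8029 * 3e8 / (2 * 9000000000.0) = 133.8 m/s

133.8 m/s


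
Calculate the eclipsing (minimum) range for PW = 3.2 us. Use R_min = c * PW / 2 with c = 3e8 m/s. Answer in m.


R_min = 3e8 * 3.2e-6 / 2 = 480.0 m

480.0 m


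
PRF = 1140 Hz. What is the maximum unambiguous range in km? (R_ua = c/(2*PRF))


R_ua = 3e8 / (2 * 1140) = 131578.9 m = 131.6 km

131.6 km


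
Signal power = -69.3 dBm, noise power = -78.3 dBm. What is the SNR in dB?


SNR = -69.3 - (-78.3) = 9.0 dB

9.0 dB


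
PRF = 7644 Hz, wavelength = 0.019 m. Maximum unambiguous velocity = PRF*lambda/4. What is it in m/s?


V_ua = 7644 * 0.019 / 4 = 36.3 m/s

36.3 m/s


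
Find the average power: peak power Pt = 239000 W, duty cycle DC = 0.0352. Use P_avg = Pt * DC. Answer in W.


P_avg = 239000 * 0.0352 = 8412.8 W

8412.8 W


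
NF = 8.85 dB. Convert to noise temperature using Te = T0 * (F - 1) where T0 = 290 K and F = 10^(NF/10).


NF_lin = 10^(8.85/10) = 7.673615
Te = 290 * (7.673615 - 1) = 1935.3 K

1935.3 K


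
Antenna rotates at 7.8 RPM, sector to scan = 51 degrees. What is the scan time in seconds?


t = 51 / (7.8 * 360) * 60 = 1.09 s

1.09 s


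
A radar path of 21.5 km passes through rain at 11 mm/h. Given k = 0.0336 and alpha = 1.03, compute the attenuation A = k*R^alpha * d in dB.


gamma = 0.0336 * 11^1.03 = 0.397168 dB/km
A = 0.397168 * 21.5 = 8.54 dB

8.54 dB


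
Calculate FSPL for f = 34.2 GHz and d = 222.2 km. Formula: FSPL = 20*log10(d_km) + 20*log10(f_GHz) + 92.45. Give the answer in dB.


20*log10(222.2) = 46.93
20*log10(34.2) = 30.68
FSPL = 170.1 dB

170.1 dB


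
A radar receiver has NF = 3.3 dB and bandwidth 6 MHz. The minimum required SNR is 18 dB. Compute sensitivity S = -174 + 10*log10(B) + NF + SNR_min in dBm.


10*log10(6000000.0) = 67.78
S = -174 + 67.78 + 3.3 + 18 = -84.9 dBm

-84.9 dBm


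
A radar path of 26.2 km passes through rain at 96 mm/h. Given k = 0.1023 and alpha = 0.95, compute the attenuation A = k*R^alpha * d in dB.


gamma = 0.1023 * 96^0.95 = 7.816877 dB/km
A = 7.816877 * 26.2 = 204.8 dB

204.8 dB


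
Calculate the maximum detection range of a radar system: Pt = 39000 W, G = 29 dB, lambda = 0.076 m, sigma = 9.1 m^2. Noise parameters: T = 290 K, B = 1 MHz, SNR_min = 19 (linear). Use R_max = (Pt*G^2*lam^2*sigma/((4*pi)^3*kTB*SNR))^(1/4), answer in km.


G_lin = 10^(29/10) = 794.328235
R^4 = 39000 * 794.328235^2 * 0.076^2 * 9.1 / ((4*pi)^3 * 1.38e-23 * 290 * 1000000.0 * 19)
R^4 = 8.57182e18 m^4
R_max = (8.57182e18)^(1/4) = 54108.8 m = 54.1 km

54.1 km


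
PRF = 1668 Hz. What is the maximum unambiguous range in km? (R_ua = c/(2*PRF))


R_ua = 3e8 / (2 * 1668) = 89928.1 m = 89.9 km

89.9 km


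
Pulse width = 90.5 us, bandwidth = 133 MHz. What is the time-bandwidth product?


TBP = 90.5 * 133 = 12036.5

12036.5


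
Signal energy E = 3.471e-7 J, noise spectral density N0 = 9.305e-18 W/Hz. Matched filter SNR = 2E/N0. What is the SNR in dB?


SNR_lin = 2 * 3.471e-7 / 9.305e-18 = 7.461e10
SNR_dB = 10*log10(7.461e10) = 108.7 dB

108.7 dB


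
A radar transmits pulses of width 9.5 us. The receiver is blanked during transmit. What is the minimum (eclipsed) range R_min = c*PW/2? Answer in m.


R_min = 3e8 * 9.5e-6 / 2 = 1425.0 m

1425.0 m


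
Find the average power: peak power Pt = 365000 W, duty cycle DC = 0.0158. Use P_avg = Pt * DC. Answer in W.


P_avg = 365000 * 0.0158 = 5767.0 W

5767.0 W


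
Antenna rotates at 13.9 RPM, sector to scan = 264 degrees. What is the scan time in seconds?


t = 264 / (13.9 * 360) * 60 = 3.17 s

3.17 s


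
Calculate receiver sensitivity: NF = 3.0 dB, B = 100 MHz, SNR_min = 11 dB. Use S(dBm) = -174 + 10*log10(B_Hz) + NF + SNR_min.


10*log10(100000000.0) = 80.0
S = -174 + 80.0 + 3.0 + 11 = -80.0 dBm

-80.0 dBm


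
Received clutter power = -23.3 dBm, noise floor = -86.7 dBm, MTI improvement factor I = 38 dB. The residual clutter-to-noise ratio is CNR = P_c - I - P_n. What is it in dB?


CNR = -23.3 - 38 - (-86.7) = 25.4 dB

25.4 dB


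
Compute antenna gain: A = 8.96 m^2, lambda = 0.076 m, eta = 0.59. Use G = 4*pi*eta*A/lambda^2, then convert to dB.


G_linear = 4*pi*0.59*8.96/0.076^2 = 11501.19
G_dB = 10*log10(11501.19) = 40.6 dB

40.6 dB


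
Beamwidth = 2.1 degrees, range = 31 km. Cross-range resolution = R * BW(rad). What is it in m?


BW_rad = 0.036651914
CR = 31000 * 0.036651914 = 1136.2 m

1136.2 m


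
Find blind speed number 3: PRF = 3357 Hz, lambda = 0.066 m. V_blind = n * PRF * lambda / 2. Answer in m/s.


V_blind = 3 * 3357 * 0.066 / 2 = 332.3 m/s

332.3 m/s


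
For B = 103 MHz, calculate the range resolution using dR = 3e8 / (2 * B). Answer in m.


dR = 3e8 / (2 * 103000000.0) = 1.46 m

1.46 m


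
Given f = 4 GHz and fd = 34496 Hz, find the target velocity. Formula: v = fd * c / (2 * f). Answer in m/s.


v = 34496 * 3e8 / (2 * 4000000000.0) = 1293.6 m/s

1293.6 m/s


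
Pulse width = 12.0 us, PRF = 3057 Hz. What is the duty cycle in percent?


DC = 12.0e-6 * 3057 * 100 = 3.67%

3.67%


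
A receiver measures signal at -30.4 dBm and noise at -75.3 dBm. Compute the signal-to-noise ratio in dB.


SNR = -30.4 - (-75.3) = 44.9 dB

44.9 dB


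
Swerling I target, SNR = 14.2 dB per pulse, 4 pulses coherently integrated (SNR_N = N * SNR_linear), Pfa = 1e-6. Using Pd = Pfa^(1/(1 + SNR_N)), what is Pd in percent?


SNR_lin = 10^(14.2/10) = 26.30268
SNR_N = 4 * 26.30268 = 105.21072
1/(1 + SNR_N) = 1/106.21072 = 0.0094152
Pd = (1e-6)^0.0094152 = 0.87803
Pd = 87.8%

87.8%


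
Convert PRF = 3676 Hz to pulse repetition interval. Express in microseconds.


PRI = 1/3676 = 0.0002720348 s = 272.0 us

272.0 us


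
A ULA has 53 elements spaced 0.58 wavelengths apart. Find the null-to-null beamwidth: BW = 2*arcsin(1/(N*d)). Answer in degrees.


1/(N*d) = 1/(53*0.58) = 0.032531
BW = 2*arcsin(0.032531) = 3.7 degrees

3.7 degrees


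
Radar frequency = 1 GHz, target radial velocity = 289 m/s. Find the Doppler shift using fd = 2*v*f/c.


fd = 2 * 289 * 1000000000.0 / 3e8 = 1926.7 Hz

1926.7 Hz


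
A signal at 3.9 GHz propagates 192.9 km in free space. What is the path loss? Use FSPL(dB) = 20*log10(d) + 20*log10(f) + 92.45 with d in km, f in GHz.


20*log10(192.9) = 45.71
20*log10(3.9) = 11.82
FSPL = 150.0 dB

150.0 dB


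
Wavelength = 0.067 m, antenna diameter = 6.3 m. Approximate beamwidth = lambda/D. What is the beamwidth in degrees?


BW_rad = 0.067 / 6.3 = 0.010635
BW_deg = 0.61 degrees

0.61 degrees


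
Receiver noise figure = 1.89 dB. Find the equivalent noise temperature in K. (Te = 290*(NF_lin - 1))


NF_lin = 10^(1.89/10) = 1.545254
Te = 290 * (1.545254 - 1) = 158.1 K

158.1 K


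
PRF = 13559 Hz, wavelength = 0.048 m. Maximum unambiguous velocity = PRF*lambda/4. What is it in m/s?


V_ua = 13559 * 0.048 / 4 = 162.7 m/s

162.7 m/s


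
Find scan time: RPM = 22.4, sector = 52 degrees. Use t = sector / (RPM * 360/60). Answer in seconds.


t = 52 / (22.4 * 360) * 60 = 0.39 s

0.39 s


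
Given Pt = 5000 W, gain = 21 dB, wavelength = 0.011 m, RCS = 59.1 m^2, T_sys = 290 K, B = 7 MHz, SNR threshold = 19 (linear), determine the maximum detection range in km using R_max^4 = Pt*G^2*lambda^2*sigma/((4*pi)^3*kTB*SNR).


G_lin = 10^(21/10) = 125.892541
R^4 = 5000 * 125.892541^2 * 0.011^2 * 59.1 / ((4*pi)^3 * 1.38e-23 * 290 * 7000000.0 * 19)
R^4 = 5.36518e14 m^4
R_max = (5.36518e14)^(1/4) = 4812.8 m = 4.8 km

4.8 km


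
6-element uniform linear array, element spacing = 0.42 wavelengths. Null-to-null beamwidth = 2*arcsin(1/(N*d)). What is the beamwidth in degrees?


1/(N*d) = 1/(6*0.42) = 0.396825
BW = 2*arcsin(0.396825) = 46.8 degrees

46.8 degrees


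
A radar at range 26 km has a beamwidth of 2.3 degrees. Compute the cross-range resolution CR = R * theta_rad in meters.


BW_rad = 0.040142573
CR = 26000 * 0.040142573 = 1043.7 m

1043.7 m


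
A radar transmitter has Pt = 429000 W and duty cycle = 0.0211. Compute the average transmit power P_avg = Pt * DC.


P_avg = 429000 * 0.0211 = 9051.9 W

9051.9 W


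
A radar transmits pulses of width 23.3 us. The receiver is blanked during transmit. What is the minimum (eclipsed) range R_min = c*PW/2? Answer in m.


R_min = 3e8 * 23.3e-6 / 2 = 3495.0 m

3495.0 m


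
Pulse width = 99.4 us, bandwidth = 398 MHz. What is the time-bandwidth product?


TBP = 99.4 * 398 = 39561.2

39561.2


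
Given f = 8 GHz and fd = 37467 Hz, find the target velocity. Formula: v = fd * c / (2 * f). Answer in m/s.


v = 37467 * 3e8 / (2 * 8000000000.0) = 702.5 m/s

702.5 m/s


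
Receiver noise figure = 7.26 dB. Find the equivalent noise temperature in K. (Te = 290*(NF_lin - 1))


NF_lin = 10^(7.26/10) = 5.321083
Te = 290 * (5.321083 - 1) = 1253.1 K

1253.1 K


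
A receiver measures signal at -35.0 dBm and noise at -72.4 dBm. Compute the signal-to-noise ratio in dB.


SNR = -35.0 - (-72.4) = 37.4 dB

37.4 dB


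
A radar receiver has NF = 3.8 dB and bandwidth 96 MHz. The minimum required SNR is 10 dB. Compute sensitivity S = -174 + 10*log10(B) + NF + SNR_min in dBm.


10*log10(96000000.0) = 79.82
S = -174 + 79.82 + 3.8 + 10 = -80.4 dBm

-80.4 dBm


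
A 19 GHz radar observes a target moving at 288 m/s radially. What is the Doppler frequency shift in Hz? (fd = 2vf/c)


fd = 2 * 288 * 19000000000.0 / 3e8 = 36480.0 Hz

36480.0 Hz


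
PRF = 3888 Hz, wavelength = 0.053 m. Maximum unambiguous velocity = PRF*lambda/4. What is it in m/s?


V_ua = 3888 * 0.053 / 4 = 51.5 m/s

51.5 m/s


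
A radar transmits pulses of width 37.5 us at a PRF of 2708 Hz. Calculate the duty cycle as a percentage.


DC = 37.5e-6 * 2708 * 100 = 10.16%

10.16%


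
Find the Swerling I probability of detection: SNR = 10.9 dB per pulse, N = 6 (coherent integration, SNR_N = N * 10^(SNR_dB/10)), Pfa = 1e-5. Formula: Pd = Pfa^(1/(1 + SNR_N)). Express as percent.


SNR_lin = 10^(10.9/10) = 12.30269
SNR_N = 6 * 12.30269 = 73.81614
1/(1 + SNR_N) = 1/74.81614 = 0.0133661
Pd = (1e-5)^0.0133661 = 0.85737
Pd = 85.7%

85.7%


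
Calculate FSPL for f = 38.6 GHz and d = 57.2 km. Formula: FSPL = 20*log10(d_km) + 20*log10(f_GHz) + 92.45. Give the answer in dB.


20*log10(57.2) = 35.15
20*log10(38.6) = 31.73
FSPL = 159.3 dB

159.3 dB


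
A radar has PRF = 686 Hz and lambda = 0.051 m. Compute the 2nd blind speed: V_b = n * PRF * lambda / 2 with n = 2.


V_blind = 2 * 686 * 0.051 / 2 = 35.0 m/s

35.0 m/s


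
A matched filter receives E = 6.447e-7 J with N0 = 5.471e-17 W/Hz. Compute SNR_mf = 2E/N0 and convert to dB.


SNR_lin = 2 * 6.447e-7 / 5.471e-17 = 2.357e10
SNR_dB = 10*log10(2.357e10) = 103.7 dB

103.7 dB


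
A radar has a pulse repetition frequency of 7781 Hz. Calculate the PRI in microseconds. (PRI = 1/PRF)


PRI = 1/7781 = 0.0001285182 s = 128.5 us

128.5 us


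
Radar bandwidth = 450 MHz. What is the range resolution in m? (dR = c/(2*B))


dR = 3e8 / (2 * 450000000.0) = 0.33 m

0.33 m


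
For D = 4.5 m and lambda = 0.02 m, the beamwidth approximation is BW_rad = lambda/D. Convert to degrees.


BW_rad = 0.02 / 4.5 = 0.004444
BW_deg = 0.25 degrees

0.25 degrees


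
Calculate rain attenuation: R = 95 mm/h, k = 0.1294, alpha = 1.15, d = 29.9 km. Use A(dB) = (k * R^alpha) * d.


gamma = 0.1294 * 95^1.15 = 24.339767 dB/km
A = 24.339767 * 29.9 = 727.76 dB

727.76 dB


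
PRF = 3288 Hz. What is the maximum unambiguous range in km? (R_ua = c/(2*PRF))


R_ua = 3e8 / (2 * 3288) = 45620.4 m = 45.6 km

45.6 km


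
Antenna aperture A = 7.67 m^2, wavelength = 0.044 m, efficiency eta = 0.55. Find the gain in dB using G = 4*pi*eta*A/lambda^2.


G_linear = 4*pi*0.55*7.67/0.044^2 = 27381.84
G_dB = 10*log10(27381.84) = 44.4 dB

44.4 dB


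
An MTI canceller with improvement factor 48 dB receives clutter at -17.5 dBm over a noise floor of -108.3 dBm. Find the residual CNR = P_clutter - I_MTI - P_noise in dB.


CNR = -17.5 - 48 - (-108.3) = 42.8 dB

42.8 dB


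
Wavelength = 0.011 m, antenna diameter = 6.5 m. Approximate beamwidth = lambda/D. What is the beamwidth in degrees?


BW_rad = 0.011 / 6.5 = 0.001692
BW_deg = 0.1 degrees

0.1 degrees


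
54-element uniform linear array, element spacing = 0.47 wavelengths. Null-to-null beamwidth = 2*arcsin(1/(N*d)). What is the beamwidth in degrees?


1/(N*d) = 1/(54*0.47) = 0.039401
BW = 2*arcsin(0.039401) = 4.5 degrees

4.5 degrees


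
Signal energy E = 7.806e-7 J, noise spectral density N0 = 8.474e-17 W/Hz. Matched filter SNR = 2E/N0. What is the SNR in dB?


SNR_lin = 2 * 7.806e-7 / 8.474e-17 = 1.842e10
SNR_dB = 10*log10(1.842e10) = 102.7 dB

102.7 dB


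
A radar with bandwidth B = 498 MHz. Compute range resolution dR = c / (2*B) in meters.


dR = 3e8 / (2 * 498000000.0) = 0.3 m

0.3 m


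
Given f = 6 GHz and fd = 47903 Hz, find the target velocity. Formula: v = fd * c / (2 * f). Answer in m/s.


v = 47903 * 3e8 / (2 * 6000000000.0) = 1197.6 m/s

1197.6 m/s


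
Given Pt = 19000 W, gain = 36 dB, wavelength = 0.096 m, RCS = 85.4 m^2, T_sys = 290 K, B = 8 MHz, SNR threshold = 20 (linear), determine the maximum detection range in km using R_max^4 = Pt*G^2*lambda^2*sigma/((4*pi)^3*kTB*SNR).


G_lin = 10^(36/10) = 3981.071706
R^4 = 19000 * 3981.071706^2 * 0.096^2 * 85.4 / ((4*pi)^3 * 1.38e-23 * 290 * 8000000.0 * 20)
R^4 = 1.86521e20 m^4
R_max = (1.86521e20)^(1/4) = 116864.3 m = 116.9 km

116.9 km


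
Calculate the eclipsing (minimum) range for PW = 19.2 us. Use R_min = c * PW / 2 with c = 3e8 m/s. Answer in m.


R_min = 3e8 * 19.2e-6 / 2 = 2880.0 m

2880.0 m


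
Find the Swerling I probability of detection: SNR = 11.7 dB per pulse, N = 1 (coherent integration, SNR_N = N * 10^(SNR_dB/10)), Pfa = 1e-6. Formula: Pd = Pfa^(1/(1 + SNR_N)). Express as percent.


SNR_lin = 10^(11.7/10) = 14.79108
SNR_N = 1 * 14.79108 = 14.79108
1/(1 + SNR_N) = 1/15.79108 = 0.0633269
Pd = (1e-6)^0.0633269 = 0.41691
Pd = 41.7%

41.7%


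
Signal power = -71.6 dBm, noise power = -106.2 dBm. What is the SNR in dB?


SNR = -71.6 - (-106.2) = 34.6 dB

34.6 dB


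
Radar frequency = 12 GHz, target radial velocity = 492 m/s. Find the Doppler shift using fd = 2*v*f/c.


fd = 2 * 492 * 12000000000.0 / 3e8 = 39360.0 Hz

39360.0 Hz


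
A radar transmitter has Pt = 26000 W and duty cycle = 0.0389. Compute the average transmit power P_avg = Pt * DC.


P_avg = 26000 * 0.0389 = 1011.4 W

1011.4 W


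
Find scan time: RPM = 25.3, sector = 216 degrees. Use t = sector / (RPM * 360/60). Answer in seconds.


t = 216 / (25.3 * 360) * 60 = 1.42 s

1.42 s


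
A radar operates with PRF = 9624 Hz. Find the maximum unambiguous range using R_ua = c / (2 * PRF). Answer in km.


R_ua = 3e8 / (2 * 9624) = 15586.0 m = 15.6 km

15.6 km


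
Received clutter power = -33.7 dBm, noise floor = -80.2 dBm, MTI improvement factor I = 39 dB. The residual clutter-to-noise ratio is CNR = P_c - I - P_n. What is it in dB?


CNR = -33.7 - 39 - (-80.2) = 7.5 dB

7.5 dB


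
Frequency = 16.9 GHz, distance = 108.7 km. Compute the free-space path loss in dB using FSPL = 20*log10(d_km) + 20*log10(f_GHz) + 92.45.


20*log10(108.7) = 40.72
20*log10(16.9) = 24.56
FSPL = 157.7 dB

157.7 dB


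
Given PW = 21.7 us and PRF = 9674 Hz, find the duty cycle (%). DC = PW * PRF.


DC = 21.7e-6 * 9674 * 100 = 20.99%

20.99%


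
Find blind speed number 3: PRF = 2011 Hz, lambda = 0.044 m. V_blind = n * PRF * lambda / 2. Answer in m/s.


V_blind = 3 * 2011 * 0.044 / 2 = 132.7 m/s

132.7 m/s


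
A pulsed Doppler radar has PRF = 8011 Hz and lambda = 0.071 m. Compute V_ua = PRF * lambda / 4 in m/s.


V_ua = 8011 * 0.071 / 4 = 142.2 m/s

142.2 m/s


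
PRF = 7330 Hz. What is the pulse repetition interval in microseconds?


PRI = 1/7330 = 0.0001364256 s = 136.4 us

136.4 us


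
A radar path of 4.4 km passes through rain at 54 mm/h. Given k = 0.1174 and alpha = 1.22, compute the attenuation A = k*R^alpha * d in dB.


gamma = 0.1174 * 54^1.22 = 15.247143 dB/km
A = 15.247143 * 4.4 = 67.09 dB

67.09 dB


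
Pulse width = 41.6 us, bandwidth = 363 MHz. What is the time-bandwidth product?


TBP = 41.6 * 363 = 15100.8

15100.8


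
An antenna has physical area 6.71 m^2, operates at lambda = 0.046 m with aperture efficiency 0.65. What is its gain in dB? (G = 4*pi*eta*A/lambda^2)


G_linear = 4*pi*0.65*6.71/0.046^2 = 25901.81
G_dB = 10*log10(25901.81) = 44.1 dB

44.1 dB
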